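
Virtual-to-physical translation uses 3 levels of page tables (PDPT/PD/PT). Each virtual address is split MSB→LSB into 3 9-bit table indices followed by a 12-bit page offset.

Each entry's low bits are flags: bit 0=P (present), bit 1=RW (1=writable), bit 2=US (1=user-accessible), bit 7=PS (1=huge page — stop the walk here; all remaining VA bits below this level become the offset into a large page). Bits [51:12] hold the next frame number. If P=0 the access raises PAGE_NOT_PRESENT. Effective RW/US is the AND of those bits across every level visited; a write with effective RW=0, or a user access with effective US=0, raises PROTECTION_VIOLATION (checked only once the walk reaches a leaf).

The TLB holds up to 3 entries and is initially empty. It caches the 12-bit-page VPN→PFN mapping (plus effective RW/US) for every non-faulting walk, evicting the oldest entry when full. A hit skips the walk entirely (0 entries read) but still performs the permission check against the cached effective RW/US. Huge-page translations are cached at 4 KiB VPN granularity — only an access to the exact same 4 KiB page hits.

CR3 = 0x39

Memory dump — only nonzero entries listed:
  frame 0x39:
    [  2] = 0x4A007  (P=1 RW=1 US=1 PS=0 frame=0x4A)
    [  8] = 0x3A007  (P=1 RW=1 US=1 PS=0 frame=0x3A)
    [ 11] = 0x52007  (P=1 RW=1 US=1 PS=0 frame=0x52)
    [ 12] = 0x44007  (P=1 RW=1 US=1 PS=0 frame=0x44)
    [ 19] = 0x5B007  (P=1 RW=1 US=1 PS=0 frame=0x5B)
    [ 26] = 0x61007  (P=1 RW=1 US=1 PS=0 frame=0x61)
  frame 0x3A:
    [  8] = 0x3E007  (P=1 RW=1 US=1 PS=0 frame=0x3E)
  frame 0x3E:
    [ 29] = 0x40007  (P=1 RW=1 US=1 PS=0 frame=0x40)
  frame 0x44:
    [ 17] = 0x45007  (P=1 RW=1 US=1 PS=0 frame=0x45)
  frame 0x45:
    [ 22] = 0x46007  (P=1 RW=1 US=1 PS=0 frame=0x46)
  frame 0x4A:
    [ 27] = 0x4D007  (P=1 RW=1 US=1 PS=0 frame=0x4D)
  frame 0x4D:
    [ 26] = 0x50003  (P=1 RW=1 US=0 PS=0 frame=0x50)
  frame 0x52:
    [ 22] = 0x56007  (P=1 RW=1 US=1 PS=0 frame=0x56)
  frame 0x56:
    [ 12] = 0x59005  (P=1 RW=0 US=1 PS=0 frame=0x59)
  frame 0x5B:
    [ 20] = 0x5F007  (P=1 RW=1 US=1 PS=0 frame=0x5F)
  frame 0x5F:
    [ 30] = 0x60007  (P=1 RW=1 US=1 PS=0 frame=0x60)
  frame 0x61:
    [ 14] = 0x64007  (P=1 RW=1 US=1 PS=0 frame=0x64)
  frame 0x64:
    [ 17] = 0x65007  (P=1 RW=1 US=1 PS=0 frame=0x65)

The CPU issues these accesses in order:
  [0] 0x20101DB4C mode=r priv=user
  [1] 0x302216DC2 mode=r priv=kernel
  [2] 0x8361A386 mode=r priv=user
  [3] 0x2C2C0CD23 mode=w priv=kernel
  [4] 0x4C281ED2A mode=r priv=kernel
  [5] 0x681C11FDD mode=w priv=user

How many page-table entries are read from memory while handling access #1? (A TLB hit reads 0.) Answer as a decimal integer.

Trace:
#0 VA=0x20101DB4C (r,user):
  [0] read 0x39 idx=8: raw=0x3A007 flags P=1 W=1 U=1 S=0
  [1] read 0x3A idx=8: raw=0x3E007 flags P=1 W=1 U=1 S=0
  [2] read 0x3E idx=29: raw=0x40007 flags P=1 W=1 U=1 S=0
  ✓ 0x40B4C  — 3 lookups
#1 VA=0x302216DC2 (r,kernel):
  [0] read 0x39 idx=12: raw=0x44007 flags P=1 W=1 U=1 S=0
  [1] read 0x44 idx=17: raw=0x45007 flags P=1 W=1 U=1 S=0
  [2] read 0x45 idx=22: raw=0x46007 flags P=1 W=1 U=1 S=0
  ✓ 0x46DC2  — 3 lookups
#2 VA=0x8361A386 (r,user):
  [0] read 0x39 idx=2: raw=0x4A007 flags P=1 W=1 U=1 S=0
  [1] read 0x4A idx=27: raw=0x4D007 flags P=1 W=1 U=1 S=0
  [2] read 0x4D idx=26: raw=0x50003 flags P=1 W=1 U=0 S=0
  → PROTECTION_VIOLATION  (3 entries read)
#3 VA=0x2C2C0CD23 (w,kernel):
  [0] read 0x39 idx=11: raw=0x52007 flags P=1 W=1 U=1 S=0
  [1] read 0x52 idx=22: raw=0x56007 flags P=1 W=1 U=1 S=0
  [2] read 0x56 idx=12: raw=0x59005 flags P=1 W=0 U=1 S=0
  → PROTECTION_VIOLATION  (3 entries read)
#4 VA=0x4C281ED2A (r,kernel):
  [0] read 0x39 idx=19: raw=0x5B007 flags P=1 W=1 U=1 S=0
  [1] read 0x5B idx=20: raw=0x5F007 flags P=1 W=1 U=1 S=0
  [2] read 0x5F idx=30: raw=0x60007 flags P=1 W=1 U=1 S=0
  ✓ 0x60D2A  — 3 lookups
#5 VA=0x681C11FDD (w,user):
  [0] read 0x39 idx=26: raw=0x61007 flags P=1 W=1 U=1 S=0
  [1] read 0x61 idx=14: raw=0x64007 flags P=1 W=1 U=1 S=0
  [2] read 0x64 idx=17: raw=0x65007 flags P=1 W=1 U=1 S=0
  ✓ 0x65FDD  — 3 lookups

Entries read for #1: 3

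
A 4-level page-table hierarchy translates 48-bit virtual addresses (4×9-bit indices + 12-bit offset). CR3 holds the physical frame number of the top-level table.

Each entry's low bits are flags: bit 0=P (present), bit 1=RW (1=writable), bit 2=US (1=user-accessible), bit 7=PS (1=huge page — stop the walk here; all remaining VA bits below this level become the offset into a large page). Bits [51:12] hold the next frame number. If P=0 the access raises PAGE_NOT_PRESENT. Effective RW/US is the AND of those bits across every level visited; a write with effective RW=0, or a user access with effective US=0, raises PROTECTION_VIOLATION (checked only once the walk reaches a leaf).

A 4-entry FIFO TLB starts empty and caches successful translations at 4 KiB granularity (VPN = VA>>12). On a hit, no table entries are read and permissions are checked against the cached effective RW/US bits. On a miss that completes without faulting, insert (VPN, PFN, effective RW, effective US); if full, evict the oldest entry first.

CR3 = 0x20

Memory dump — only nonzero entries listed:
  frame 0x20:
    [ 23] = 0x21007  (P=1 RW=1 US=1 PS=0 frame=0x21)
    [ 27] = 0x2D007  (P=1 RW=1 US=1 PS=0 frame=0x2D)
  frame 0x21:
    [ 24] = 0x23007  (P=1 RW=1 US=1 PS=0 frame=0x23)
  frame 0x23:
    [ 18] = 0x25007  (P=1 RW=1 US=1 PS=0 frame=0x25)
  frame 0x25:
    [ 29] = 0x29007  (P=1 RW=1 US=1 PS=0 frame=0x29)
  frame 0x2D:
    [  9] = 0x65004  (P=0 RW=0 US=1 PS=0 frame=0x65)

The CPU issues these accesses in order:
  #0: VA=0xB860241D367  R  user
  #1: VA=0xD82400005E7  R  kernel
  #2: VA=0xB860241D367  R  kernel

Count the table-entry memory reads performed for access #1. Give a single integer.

Trace:
#0 VA=0xB860241D367 (r,user):
  [0] read 0x20 idx=23: raw=0x21007 flags P=1 W=1 U=1 S=0
  [1] read 0x21 idx=24: raw=0x23007 flags P=1 W=1 U=1 S=0
  [2] read 0x23 idx=18: raw=0x25007 flags P=1 W=1 U=1 S=0
  [3] read 0x25 idx=29: raw=0x29007 flags P=1 W=1 U=1 S=0
  ✓ 0x29367  — 4 lookups
#1 VA=0xD82400005E7 (r,kernel):
  [0] read 0x20 idx=27: raw=0x2D007 flags P=1 W=1 U=1 S=0
  [1] read 0x2D idx=9: raw=0x65004 flags P=0 W=0 U=1 S=0
  → PAGE_NOT_PRESENT  (2 entries read)
#2 VA=0xB860241D367 (r,kernel):
  TLB hit vpn=0xB860241D → PA=0x29367

Entries read for #1: 2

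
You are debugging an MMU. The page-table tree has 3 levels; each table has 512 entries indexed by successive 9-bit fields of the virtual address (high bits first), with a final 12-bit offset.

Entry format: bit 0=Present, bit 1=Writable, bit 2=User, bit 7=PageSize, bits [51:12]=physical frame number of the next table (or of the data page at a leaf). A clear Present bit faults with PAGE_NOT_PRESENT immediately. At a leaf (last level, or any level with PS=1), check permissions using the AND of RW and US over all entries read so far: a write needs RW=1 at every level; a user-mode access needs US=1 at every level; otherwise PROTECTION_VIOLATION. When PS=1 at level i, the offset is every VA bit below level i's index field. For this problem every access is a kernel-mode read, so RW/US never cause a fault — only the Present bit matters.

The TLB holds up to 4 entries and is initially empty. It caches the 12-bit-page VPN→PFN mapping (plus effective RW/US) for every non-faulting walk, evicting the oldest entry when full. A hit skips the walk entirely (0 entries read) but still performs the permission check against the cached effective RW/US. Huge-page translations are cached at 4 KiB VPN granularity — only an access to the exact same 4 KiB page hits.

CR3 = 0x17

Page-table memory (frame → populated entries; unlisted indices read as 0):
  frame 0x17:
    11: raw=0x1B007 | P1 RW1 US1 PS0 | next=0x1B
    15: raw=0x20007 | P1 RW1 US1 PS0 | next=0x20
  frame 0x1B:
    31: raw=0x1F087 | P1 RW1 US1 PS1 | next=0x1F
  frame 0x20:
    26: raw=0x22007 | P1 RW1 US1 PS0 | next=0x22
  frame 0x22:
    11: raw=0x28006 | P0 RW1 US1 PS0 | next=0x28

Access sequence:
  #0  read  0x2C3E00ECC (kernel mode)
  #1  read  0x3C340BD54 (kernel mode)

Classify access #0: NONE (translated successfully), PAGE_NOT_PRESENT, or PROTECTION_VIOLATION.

Per-access translation:
#0 VA=0x2C3E00ECC (r,kernel):
  [0] read 0x17 idx=11: raw=0x1B007 flags P=1 W=1 U=1 S=0
  [1] read 0x1B idx=31: raw=0x1F087 flags P=1 W=1 U=1 S=1
  → PA=0x1FECC (huge @L1)  (2 entries read)
#1 VA=0x3C340BD54 (r,kernel):
  [0] read 0x17 idx=15: raw=0x20007 flags P=1 W=1 U=1 S=0
  [1] read 0x20 idx=26: raw=0x22007 flags P=1 W=1 U=1 S=0
  [2] read 0x22 idx=11: raw=0x28006 flags P=0 W=1 U=1 S=0
  ⇒ fault: PAGE_NOT_PRESENT  — 3 lookups

Access #0 fault: NONE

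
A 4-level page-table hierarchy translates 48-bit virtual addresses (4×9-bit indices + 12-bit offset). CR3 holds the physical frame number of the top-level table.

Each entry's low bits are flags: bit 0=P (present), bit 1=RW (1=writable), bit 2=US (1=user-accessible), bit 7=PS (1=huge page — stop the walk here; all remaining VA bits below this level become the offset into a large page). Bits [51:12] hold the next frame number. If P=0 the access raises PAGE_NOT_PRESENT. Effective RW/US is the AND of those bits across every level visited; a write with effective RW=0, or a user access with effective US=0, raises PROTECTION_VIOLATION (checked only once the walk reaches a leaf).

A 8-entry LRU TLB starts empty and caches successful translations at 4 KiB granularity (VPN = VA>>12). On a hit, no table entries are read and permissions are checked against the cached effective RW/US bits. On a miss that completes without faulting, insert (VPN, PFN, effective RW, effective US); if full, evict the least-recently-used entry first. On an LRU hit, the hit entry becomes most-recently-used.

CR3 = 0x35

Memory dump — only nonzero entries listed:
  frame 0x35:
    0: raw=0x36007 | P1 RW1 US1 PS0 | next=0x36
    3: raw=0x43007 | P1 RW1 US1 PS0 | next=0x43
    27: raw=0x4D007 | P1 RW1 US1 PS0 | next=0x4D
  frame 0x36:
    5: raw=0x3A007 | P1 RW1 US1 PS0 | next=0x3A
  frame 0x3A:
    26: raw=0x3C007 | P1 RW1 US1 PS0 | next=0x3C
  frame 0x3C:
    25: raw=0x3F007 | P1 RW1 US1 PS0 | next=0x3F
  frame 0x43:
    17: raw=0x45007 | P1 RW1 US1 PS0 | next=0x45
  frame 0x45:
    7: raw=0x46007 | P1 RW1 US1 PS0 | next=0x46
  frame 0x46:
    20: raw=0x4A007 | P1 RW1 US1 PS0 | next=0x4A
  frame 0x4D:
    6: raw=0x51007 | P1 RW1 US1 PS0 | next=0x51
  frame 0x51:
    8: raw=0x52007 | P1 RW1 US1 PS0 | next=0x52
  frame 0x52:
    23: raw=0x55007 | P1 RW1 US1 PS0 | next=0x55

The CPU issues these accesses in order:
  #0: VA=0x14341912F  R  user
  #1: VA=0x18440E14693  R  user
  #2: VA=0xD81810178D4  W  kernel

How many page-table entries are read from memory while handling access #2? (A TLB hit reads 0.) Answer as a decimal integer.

Trace:
#0 VA=0x14341912F (r,user):
  L0 @0x35[0] → 0x36007  P=1,RW=1,US=1,PS=0
  L1 @0x36[5] → 0x3A007  P=1,RW=1,US=1,PS=0
  L2 @0x3A[26] → 0x3C007  P=1,RW=1,US=1,PS=0
  L3 @0x3C[25] → 0x3F007  P=1,RW=1,US=1,PS=0
  ✓ 0x3F12F  — 4 lookups
#1 VA=0x18440E14693 (r,user):
  L0 @0x35[3] → 0x43007  P=1,RW=1,US=1,PS=0
  L1 @0x43[17] → 0x45007  P=1,RW=1,US=1,PS=0
  L2 @0x45[7] → 0x46007  P=1,RW=1,US=1,PS=0
  L3 @0x46[20] → 0x4A007  P=1,RW=1,US=1,PS=0
  ✓ 0x4A693  — 4 lookups
#2 VA=0xD81810178D4 (w,kernel):
  L0 @0x35[27] → 0x4D007  P=1,RW=1,US=1,PS=0
  L1 @0x4D[6] → 0x51007  P=1,RW=1,US=1,PS=0
  L2 @0x51[8] → 0x52007  P=1,RW=1,US=1,PS=0
  L3 @0x52[23] → 0x55007  P=1,RW=1,US=1,PS=0
  ✓ 0x558D4  — 4 lookups

Entries read for #2: 4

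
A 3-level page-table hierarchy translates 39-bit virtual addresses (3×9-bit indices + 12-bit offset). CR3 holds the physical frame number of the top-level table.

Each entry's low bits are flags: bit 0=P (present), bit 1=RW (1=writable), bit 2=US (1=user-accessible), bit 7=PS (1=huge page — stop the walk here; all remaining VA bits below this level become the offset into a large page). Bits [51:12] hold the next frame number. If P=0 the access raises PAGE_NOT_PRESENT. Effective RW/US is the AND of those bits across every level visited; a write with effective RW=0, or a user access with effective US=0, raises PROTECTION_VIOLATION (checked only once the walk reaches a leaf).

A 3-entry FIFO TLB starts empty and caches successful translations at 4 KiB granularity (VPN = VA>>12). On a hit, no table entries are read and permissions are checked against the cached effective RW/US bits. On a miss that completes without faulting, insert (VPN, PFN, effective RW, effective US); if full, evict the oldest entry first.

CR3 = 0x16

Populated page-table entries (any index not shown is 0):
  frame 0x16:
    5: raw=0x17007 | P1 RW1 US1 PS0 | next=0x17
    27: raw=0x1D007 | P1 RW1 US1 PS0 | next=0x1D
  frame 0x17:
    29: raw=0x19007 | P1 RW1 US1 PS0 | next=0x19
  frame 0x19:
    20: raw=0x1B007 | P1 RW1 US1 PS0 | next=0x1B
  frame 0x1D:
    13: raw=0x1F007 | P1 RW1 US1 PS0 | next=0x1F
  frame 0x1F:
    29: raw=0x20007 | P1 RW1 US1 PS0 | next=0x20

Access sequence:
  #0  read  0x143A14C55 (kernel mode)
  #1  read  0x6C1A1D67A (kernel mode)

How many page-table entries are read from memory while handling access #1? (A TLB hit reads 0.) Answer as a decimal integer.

Per-access translation:
#0 VA=0x143A14C55 (r,kernel):
  L0: frame=0x16 idx=5 entry=0x17007 [P=1 RW=1 US=1 PS=0]
  L1: frame=0x17 idx=29 entry=0x19007 [P=1 RW=1 US=1 PS=0]
  L2: frame=0x19 idx=20 entry=0x1B007 [P=1 RW=1 US=1 PS=0]
  → PA=0x1BC55  (3 entries read)
#1 VA=0x6C1A1D67A (r,kernel):
  L0: frame=0x16 idx=27 entry=0x1D007 [P=1 RW=1 US=1 PS=0]
  L1: frame=0x1D idx=13 entry=0x1F007 [P=1 RW=1 US=1 PS=0]
  L2: frame=0x1F idx=29 entry=0x20007 [P=1 RW=1 US=1 PS=0]
  → PA=0x2067A  (3 entries read)

Entries read for #1: 3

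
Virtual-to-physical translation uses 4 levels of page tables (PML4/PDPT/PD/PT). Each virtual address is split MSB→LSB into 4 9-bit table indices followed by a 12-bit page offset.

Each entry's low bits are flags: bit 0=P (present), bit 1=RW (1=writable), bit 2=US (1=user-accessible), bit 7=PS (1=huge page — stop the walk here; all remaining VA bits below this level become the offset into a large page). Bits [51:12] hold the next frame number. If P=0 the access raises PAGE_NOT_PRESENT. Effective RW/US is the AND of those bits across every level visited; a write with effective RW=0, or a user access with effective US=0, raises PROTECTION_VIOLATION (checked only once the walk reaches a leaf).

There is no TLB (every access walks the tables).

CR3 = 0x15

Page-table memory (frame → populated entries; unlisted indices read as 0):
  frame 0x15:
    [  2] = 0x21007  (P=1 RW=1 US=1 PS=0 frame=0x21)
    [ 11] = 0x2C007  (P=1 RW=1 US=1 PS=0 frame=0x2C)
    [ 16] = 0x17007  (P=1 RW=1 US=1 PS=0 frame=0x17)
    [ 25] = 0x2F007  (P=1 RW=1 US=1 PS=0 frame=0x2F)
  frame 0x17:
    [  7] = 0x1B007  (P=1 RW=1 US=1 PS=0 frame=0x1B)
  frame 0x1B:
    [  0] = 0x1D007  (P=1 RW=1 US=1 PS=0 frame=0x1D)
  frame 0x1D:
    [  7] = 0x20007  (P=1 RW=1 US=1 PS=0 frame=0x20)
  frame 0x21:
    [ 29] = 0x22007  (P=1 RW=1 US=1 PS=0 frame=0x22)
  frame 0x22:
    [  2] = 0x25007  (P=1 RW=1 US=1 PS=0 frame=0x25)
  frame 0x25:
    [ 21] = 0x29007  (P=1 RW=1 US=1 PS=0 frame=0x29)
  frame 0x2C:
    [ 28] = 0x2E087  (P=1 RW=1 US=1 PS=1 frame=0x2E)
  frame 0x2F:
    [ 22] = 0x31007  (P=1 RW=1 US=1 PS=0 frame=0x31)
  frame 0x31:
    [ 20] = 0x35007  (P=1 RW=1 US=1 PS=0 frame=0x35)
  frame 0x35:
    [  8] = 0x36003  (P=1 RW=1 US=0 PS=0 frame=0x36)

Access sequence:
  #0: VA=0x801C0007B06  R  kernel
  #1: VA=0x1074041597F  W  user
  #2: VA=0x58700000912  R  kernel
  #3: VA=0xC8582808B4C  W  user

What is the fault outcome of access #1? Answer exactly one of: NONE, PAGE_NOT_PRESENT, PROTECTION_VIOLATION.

Per-access translation:
#0 VA=0x801C0007B06 (r,kernel):
  lvl0: tbl 0x15, slot 16 ⇒ 0x17007 (P1/RW1/US1/PS0)
  lvl1: tbl 0x17, slot 7 ⇒ 0x1B007 (P1/RW1/US1/PS0)
  lvl2: tbl 0x1B, slot 0 ⇒ 0x1D007 (P1/RW1/US1/PS0)
  lvl3: tbl 0x1D, slot 7 ⇒ 0x20007 (P1/RW1/US1/PS0)
  ⇒ phys 0x20B06  [4 reads]
#1 VA=0x1074041597F (w,user):
  lvl0: tbl 0x15, slot 2 ⇒ 0x21007 (P1/RW1/US1/PS0)
  lvl1: tbl 0x21, slot 29 ⇒ 0x22007 (P1/RW1/US1/PS0)
  lvl2: tbl 0x22, slot 2 ⇒ 0x25007 (P1/RW1/US1/PS0)
  lvl3: tbl 0x25, slot 21 ⇒ 0x29007 (P1/RW1/US1/PS0)
  ⇒ phys 0x2997F  [4 reads]
#2 VA=0x58700000912 (r,kernel):
  lvl0: tbl 0x15, slot 11 ⇒ 0x2C007 (P1/RW1/US1/PS0)
  lvl1: tbl 0x2C, slot 28 ⇒ 0x2E087 (P1/RW1/US1/PS1)
  ⇒ phys 0x2E912 (huge @L1)  [2 reads]
#3 VA=0xC8582808B4C (w,user):
  lvl0: tbl 0x15, slot 25 ⇒ 0x2F007 (P1/RW1/US1/PS0)
  lvl1: tbl 0x2F, slot 22 ⇒ 0x31007 (P1/RW1/US1/PS0)
  lvl2: tbl 0x31, slot 20 ⇒ 0x35007 (P1/RW1/US1/PS0)
  lvl3: tbl 0x35, slot 8 ⇒ 0x36003 (P1/RW1/US0/PS0)
  ✗ PROTECTION_VIOLATION  [4 reads]

Access #1 fault: NONE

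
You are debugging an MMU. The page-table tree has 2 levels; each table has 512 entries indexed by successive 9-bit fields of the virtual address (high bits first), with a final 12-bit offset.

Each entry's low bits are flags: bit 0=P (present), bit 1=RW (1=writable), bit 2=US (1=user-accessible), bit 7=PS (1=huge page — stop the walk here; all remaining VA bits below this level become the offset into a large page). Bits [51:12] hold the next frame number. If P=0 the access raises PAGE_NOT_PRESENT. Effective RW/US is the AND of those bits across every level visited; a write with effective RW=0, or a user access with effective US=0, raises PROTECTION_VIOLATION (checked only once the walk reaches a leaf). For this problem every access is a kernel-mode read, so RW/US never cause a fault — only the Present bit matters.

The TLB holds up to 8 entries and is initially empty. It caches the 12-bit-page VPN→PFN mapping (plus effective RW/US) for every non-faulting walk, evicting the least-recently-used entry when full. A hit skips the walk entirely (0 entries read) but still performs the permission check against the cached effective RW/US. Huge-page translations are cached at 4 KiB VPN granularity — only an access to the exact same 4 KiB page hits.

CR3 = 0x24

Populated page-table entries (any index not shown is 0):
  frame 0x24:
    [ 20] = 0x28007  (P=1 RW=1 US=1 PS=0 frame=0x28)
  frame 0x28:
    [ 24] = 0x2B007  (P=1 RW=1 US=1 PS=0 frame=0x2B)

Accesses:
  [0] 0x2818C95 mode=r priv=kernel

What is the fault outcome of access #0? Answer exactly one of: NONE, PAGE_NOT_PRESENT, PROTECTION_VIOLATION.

Trace:
#0 VA=0x2818C95 (r,kernel):
  L0 @0x24[20] → 0x28007  P=1,RW=1,US=1,PS=0
  L1 @0x28[24] → 0x2B007  P=1,RW=1,US=1,PS=0
  → PA=0x2BC95  (2 entries read)

Access #0 fault: NONE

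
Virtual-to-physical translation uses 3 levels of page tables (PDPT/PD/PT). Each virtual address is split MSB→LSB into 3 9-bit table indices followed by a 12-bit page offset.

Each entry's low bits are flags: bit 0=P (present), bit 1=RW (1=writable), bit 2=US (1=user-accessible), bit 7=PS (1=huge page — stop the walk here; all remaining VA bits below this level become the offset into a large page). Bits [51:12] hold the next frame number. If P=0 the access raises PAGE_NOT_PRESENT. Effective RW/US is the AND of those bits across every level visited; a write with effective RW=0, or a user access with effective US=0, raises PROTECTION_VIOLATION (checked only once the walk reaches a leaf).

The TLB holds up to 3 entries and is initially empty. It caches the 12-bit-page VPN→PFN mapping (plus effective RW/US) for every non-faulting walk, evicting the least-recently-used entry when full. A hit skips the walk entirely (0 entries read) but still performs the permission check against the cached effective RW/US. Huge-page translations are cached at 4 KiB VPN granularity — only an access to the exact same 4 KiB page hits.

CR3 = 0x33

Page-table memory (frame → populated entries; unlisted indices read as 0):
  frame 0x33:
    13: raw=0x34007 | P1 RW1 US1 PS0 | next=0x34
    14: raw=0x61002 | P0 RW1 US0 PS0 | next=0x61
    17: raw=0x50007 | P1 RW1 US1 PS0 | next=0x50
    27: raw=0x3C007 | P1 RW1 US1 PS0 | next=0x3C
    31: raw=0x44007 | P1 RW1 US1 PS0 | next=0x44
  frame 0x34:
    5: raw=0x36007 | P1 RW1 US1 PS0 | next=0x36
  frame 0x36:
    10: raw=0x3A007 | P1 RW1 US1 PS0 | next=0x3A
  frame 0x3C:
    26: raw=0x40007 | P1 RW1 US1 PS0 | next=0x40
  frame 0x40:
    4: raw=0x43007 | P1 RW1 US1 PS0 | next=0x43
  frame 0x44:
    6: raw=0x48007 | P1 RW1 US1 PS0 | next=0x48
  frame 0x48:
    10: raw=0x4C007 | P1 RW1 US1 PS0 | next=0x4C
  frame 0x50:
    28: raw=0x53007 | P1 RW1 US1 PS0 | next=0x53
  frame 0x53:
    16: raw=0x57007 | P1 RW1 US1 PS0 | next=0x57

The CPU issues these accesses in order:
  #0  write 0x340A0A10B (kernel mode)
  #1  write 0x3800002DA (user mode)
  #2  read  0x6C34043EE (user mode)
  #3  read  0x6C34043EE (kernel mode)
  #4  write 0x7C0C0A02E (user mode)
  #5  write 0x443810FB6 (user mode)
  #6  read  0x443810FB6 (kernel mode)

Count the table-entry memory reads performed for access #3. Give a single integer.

Trace:
#0 VA=0x340A0A10B (w,kernel):
  L0 @0x33[13] → 0x34007  P=1,RW=1,US=1,PS=0
  L1 @0x34[5] → 0x36007  P=1,RW=1,US=1,PS=0
  L2 @0x36[10] → 0x3A007  P=1,RW=1,US=1,PS=0
  ✓ 0x3A10B  — 3 lookups
#1 VA=0x3800002DA (w,user):
  L0 @0x33[14] → 0x61002  P=0,RW=1,US=0,PS=0
  ✗ PAGE_NOT_PRESENT  [1 reads]
#2 VA=0x6C34043EE (r,user):
  L0 @0x33[27] → 0x3C007  P=1,RW=1,US=1,PS=0
  L1 @0x3C[26] → 0x40007  P=1,RW=1,US=1,PS=0
  L2 @0x40[4] → 0x43007  P=1,RW=1,US=1,PS=0
  ✓ 0x433EE  — 3 lookups
#3 VA=0x6C34043EE (r,kernel):
  TLB hit vpn=0x6C3404 → PA=0x433EE
#4 VA=0x7C0C0A02E (w,user):
  L0 @0x33[31] → 0x44007  P=1,RW=1,US=1,PS=0
  L1 @0x44[6] → 0x48007  P=1,RW=1,US=1,PS=0
  L2 @0x48[10] → 0x4C007  P=1,RW=1,US=1,PS=0
  ✓ 0x4C02E  — 3 lookups
#5 VA=0x443810FB6 (w,user):
  L0 @0x33[17] → 0x50007  P=1,RW=1,US=1,PS=0
  L1 @0x50[28] → 0x53007  P=1,RW=1,US=1,PS=0
  L2 @0x53[16] → 0x57007  P=1,RW=1,US=1,PS=0
  ✓ 0x57FB6  — 3 lookups
#6 VA=0x443810FB6 (r,kernel):
  TLB hit vpn=0x443810 → PA=0x57FB6

Entries read for #3: 0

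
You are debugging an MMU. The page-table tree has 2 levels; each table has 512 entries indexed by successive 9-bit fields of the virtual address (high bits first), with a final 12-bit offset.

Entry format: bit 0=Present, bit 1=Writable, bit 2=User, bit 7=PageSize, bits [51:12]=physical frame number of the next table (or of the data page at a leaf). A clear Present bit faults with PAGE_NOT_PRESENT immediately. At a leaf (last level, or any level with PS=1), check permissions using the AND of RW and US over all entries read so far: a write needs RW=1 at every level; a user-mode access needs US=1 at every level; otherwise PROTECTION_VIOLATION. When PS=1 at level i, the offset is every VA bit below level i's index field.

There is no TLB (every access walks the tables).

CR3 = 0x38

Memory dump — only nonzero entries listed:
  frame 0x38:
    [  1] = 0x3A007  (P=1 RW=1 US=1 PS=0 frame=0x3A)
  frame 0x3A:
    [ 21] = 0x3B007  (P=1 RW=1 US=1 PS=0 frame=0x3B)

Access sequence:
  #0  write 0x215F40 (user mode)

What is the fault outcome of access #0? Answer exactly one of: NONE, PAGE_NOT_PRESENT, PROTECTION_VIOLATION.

Per-access translation:
#0 VA=0x215F40 (w,user):
  L0 @0x38[1] → 0x3A007  P=1,RW=1,US=1,PS=0
  L1 @0x3A[21] → 0x3B007  P=1,RW=1,US=1,PS=0
  → PA=0x3BF40  (2 entries read)

Access #0 fault: NONE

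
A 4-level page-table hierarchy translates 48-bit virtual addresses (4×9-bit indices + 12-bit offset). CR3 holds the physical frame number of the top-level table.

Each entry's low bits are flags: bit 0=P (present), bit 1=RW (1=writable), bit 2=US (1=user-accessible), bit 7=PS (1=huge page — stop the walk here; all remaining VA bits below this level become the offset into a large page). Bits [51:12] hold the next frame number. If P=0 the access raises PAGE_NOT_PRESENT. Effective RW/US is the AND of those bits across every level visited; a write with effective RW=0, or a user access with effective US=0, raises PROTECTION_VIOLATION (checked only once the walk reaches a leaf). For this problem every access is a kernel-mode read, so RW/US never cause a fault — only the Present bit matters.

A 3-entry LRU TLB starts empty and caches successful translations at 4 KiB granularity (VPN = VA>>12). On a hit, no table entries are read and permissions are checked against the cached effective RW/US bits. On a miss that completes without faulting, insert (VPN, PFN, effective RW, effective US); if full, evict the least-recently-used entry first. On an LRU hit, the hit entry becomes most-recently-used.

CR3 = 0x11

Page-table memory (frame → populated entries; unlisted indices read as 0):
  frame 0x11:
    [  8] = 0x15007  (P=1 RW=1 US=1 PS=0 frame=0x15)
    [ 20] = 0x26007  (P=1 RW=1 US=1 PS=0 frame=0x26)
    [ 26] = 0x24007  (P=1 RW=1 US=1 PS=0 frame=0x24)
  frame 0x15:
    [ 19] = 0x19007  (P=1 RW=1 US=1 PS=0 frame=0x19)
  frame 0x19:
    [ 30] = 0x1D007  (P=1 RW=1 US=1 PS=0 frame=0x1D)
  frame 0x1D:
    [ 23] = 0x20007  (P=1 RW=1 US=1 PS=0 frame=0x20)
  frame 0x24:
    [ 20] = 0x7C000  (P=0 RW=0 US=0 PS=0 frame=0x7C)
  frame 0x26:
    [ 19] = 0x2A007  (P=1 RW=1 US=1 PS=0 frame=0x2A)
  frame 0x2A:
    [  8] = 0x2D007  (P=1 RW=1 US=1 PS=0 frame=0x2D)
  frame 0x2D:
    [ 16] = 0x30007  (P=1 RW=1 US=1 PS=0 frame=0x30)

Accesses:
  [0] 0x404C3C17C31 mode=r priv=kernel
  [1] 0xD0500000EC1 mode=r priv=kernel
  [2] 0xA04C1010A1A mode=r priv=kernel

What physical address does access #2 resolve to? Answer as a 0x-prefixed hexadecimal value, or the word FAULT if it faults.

Walk each access:
#0 VA=0x404C3C17C31 (r,kernel):
  L0 @0x11[8] → 0x15007  P=1,RW=1,US=1,PS=0
  L1 @0x15[19] → 0x19007  P=1,RW=1,US=1,PS=0
  L2 @0x19[30] → 0x1D007  P=1,RW=1,US=1,PS=0
  L3 @0x1D[23] → 0x20007  P=1,RW=1,US=1,PS=0
  ⇒ phys 0x20C31  [4 reads]
#1 VA=0xD0500000EC1 (r,kernel):
  L0 @0x11[26] → 0x24007  P=1,RW=1,US=1,PS=0
  L1 @0x24[20] → 0x7C000  P=0,RW=0,US=0,PS=0
  → PAGE_NOT_PRESENT  (2 entries read)
#2 VA=0xA04C1010A1A (r,kernel):
  L0 @0x11[20] → 0x26007  P=1,RW=1,US=1,PS=0
  L1 @0x26[19] → 0x2A007  P=1,RW=1,US=1,PS=0
  L2 @0x2A[8] → 0x2D007  P=1,RW=1,US=1,PS=0
  L3 @0x2D[16] → 0x30007  P=1,RW=1,US=1,PS=0
  ⇒ phys 0x30A1A  [4 reads]

Access #2 PA: 0x30A1A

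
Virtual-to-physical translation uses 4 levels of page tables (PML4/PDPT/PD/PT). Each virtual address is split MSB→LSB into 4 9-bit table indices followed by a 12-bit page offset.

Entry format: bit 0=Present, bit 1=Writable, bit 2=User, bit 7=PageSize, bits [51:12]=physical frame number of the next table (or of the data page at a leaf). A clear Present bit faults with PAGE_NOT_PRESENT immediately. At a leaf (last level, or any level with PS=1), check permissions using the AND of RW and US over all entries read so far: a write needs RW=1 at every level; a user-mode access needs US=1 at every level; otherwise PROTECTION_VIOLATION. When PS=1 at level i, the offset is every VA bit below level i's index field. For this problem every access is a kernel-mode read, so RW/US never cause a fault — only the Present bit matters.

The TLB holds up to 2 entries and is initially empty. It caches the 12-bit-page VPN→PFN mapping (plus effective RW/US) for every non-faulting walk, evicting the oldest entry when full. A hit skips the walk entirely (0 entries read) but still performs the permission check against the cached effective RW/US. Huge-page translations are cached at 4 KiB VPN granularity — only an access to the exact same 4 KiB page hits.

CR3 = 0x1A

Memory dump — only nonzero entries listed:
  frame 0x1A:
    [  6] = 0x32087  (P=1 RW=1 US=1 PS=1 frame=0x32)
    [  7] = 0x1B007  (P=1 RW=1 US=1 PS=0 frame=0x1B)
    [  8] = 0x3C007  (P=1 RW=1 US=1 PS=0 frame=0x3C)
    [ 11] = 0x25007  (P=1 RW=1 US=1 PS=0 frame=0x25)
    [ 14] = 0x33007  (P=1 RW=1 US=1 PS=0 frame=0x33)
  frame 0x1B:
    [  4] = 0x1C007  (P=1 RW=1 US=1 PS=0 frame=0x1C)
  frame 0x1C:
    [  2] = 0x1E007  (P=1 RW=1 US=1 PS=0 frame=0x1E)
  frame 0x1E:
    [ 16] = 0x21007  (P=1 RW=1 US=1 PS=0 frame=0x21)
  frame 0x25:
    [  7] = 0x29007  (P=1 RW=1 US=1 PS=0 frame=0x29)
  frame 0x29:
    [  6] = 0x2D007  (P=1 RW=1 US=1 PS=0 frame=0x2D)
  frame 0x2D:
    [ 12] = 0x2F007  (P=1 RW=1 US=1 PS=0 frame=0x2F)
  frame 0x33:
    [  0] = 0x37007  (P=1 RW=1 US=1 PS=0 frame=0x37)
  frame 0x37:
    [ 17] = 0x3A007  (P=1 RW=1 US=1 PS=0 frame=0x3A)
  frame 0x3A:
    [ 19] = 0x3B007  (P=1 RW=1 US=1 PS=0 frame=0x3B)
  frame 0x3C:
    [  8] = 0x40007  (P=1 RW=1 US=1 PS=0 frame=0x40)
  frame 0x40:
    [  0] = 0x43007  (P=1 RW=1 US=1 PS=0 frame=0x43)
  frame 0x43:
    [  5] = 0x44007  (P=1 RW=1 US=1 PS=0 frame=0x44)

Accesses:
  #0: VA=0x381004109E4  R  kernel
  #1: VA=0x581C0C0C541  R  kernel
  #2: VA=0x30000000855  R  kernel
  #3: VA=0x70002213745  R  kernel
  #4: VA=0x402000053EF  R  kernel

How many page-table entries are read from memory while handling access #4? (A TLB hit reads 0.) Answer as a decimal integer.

Trace:
#0 VA=0x381004109E4 (r,kernel):
  lvl0: tbl 0x1A, slot 7 ⇒ 0x1B007 (P1/RW1/US1/PS0)
  lvl1: tbl 0x1B, slot 4 ⇒ 0x1C007 (P1/RW1/US1/PS0)
  lvl2: tbl 0x1C, slot 2 ⇒ 0x1E007 (P1/RW1/US1/PS0)
  lvl3: tbl 0x1E, slot 16 ⇒ 0x21007 (P1/RW1/US1/PS0)
  → PA=0x219E4  (4 entries read)
#1 VA=0x581C0C0C541 (r,kernel):
  lvl0: tbl 0x1A, slot 11 ⇒ 0x25007 (P1/RW1/US1/PS0)
  lvl1: tbl 0x25, slot 7 ⇒ 0x29007 (P1/RW1/US1/PS0)
  lvl2: tbl 0x29, slot 6 ⇒ 0x2D007 (P1/RW1/US1/PS0)
  lvl3: tbl 0x2D, slot 12 ⇒ 0x2F007 (P1/RW1/US1/PS0)
  → PA=0x2F541  (4 entries read)
#2 VA=0x30000000855 (r,kernel):
  lvl0: tbl 0x1A, slot 6 ⇒ 0x32087 (P1/RW1/US1/PS1)
  → PA=0x32855 (huge @L0)  (1 entries read)
#3 VA=0x70002213745 (r,kernel):
  lvl0: tbl 0x1A, slot 14 ⇒ 0x33007 (P1/RW1/US1/PS0)
  lvl1: tbl 0x33, slot 0 ⇒ 0x37007 (P1/RW1/US1/PS0)
  lvl2: tbl 0x37, slot 17 ⇒ 0x3A007 (P1/RW1/US1/PS0)
  lvl3: tbl 0x3A, slot 19 ⇒ 0x3B007 (P1/RW1/US1/PS0)
  → PA=0x3B745  (4 entries read)
#4 VA=0x402000053EF (r,kernel):
  lvl0: tbl 0x1A, slot 8 ⇒ 0x3C007 (P1/RW1/US1/PS0)
  lvl1: tbl 0x3C, slot 8 ⇒ 0x40007 (P1/RW1/US1/PS0)
  lvl2: tbl 0x40, slot 0 ⇒ 0x43007 (P1/RW1/US1/PS0)
  lvl3: tbl 0x43, slot 5 ⇒ 0x44007 (P1/RW1/US1/PS0)
  → PA=0x443EF  (4 entries read)

Entries read for #4: 4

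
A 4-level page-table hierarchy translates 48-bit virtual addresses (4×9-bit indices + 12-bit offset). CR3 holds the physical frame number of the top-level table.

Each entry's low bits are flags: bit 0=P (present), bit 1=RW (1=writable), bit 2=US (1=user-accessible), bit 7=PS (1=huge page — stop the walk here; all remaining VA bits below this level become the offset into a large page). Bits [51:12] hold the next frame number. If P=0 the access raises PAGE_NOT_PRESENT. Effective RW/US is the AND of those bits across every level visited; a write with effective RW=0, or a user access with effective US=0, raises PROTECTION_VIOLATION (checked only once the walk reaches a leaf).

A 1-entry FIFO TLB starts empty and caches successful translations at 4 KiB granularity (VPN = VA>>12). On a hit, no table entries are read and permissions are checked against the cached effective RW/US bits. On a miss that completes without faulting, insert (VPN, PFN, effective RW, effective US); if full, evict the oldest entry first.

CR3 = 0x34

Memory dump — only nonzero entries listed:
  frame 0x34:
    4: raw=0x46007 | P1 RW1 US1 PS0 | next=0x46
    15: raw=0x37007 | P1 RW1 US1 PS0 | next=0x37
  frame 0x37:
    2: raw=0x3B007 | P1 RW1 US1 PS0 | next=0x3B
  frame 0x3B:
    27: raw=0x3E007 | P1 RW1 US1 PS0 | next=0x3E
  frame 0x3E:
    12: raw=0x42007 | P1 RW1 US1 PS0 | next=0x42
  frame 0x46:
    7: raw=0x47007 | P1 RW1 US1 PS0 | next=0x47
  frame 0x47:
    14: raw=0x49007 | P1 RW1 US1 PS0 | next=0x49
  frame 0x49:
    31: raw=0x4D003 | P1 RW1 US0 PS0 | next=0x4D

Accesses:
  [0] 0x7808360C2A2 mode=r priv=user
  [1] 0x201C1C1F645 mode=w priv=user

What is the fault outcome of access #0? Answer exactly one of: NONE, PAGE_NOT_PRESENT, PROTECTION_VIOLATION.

Per-access translation:
#0 VA=0x7808360C2A2 (r,user):
  L0 @0x34[15] → 0x37007  P=1,RW=1,US=1,PS=0
  L1 @0x37[2] → 0x3B007  P=1,RW=1,US=1,PS=0
  L2 @0x3B[27] → 0x3E007  P=1,RW=1,US=1,PS=0
  L3 @0x3E[12] → 0x42007  P=1,RW=1,US=1,PS=0
  → PA=0x422A2  (4 entries read)
#1 VA=0x201C1C1F645 (w,user):
  L0 @0x34[4] → 0x46007  P=1,RW=1,US=1,PS=0
  L1 @0x46[7] → 0x47007  P=1,RW=1,US=1,PS=0
  L2 @0x47[14] → 0x49007  P=1,RW=1,US=1,PS=0
  L3 @0x49[31] → 0x4D003  P=1,RW=1,US=0,PS=0
  ✗ PROTECTION_VIOLATION  [4 reads]

Access #0 fault: NONE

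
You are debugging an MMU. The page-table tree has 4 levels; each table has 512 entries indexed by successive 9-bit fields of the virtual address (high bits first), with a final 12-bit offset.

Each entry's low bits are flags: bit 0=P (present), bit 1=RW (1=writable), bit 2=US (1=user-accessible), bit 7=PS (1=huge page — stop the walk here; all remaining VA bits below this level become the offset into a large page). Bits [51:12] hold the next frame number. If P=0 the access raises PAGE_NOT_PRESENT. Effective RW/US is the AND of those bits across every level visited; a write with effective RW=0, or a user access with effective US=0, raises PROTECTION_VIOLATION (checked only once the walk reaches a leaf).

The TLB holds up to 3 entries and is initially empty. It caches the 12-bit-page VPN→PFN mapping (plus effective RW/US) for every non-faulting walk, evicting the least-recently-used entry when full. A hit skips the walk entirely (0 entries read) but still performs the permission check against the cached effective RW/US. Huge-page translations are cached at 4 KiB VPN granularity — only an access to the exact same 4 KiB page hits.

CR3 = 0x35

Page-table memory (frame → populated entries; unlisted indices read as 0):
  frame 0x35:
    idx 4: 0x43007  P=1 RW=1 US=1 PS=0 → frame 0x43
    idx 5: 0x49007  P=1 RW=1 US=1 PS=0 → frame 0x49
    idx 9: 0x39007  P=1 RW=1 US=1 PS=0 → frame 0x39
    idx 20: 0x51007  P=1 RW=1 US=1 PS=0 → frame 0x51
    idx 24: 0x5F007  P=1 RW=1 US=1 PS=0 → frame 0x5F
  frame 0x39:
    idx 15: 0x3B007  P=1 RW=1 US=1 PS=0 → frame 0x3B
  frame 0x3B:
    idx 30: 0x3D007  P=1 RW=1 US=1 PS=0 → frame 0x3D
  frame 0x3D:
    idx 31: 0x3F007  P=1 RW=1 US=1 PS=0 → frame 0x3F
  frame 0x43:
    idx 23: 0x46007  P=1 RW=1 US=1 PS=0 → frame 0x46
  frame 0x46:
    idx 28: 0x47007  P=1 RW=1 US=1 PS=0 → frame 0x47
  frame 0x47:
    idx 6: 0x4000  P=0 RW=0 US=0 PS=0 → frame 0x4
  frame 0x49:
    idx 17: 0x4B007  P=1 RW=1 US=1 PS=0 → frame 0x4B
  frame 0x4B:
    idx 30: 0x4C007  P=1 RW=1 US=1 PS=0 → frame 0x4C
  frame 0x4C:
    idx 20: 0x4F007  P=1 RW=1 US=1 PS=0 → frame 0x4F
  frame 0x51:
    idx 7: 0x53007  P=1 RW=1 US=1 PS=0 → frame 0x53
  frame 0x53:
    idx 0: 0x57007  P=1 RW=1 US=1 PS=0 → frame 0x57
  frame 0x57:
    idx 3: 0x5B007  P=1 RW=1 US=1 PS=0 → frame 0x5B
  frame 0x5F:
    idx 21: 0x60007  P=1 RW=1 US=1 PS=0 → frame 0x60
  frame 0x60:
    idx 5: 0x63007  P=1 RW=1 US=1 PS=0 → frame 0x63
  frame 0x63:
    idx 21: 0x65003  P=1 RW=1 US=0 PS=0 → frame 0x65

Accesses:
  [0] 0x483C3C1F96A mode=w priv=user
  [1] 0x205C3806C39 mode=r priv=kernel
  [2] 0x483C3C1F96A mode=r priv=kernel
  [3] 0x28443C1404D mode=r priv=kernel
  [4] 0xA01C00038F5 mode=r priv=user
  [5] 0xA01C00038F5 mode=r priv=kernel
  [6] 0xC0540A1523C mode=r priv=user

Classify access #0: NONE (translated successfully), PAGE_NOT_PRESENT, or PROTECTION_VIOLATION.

Per-access translation:
#0 VA=0x483C3C1F96A (w,user):
  L0 @0x35[9] → 0x39007  P=1,RW=1,US=1,PS=0
  L1 @0x39[15] → 0x3B007  P=1,RW=1,US=1,PS=0
  L2 @0x3B[30] → 0x3D007  P=1,RW=1,US=1,PS=0
  L3 @0x3D[31] → 0x3F007  P=1,RW=1,US=1,PS=0
  → PA=0x3F96A  (4 entries read)
#1 VA=0x205C3806C39 (r,kernel):
  L0 @0x35[4] → 0x43007  P=1,RW=1,US=1,PS=0
  L1 @0x43[23] → 0x46007  P=1,RW=1,US=1,PS=0
  L2 @0x46[28] → 0x47007  P=1,RW=1,US=1,PS=0
  L3 @0x47[6] → 0x4000  P=0,RW=0,US=0,PS=0
  ⇒ fault: PAGE_NOT_PRESENT  — 4 lookups
#2 VA=0x483C3C1F96A (r,kernel):
  TLB hit vpn=0x483C3C1F → PA=0x3F96A
#3 VA=0x28443C1404D (r,kernel):
  L0 @0x35[5] → 0x49007  P=1,RW=1,US=1,PS=0
  L1 @0x49[17] → 0x4B007  P=1,RW=1,US=1,PS=0
  L2 @0x4B[30] → 0x4C007  P=1,RW=1,US=1,PS=0
  L3 @0x4C[20] → 0x4F007  P=1,RW=1,US=1,PS=0
  → PA=0x4F04D  (4 entries read)
#4 VA=0xA01C00038F5 (r,user):
  L0 @0x35[20] → 0x51007  P=1,RW=1,US=1,PS=0
  L1 @0x51[7] → 0x53007  P=1,RW=1,US=1,PS=0
  L2 @0x53[0] → 0x57007  P=1,RW=1,US=1,PS=0
  L3 @0x57[3] → 0x5B007  P=1,RW=1,US=1,PS=0
  → PA=0x5B8F5  (4 entries read)
#5 VA=0xA01C00038F5 (r,kernel):
  TLB hit vpn=0xA01C0003 → PA=0x5B8F5
#6 VA=0xC0540A1523C (r,user):
  L0 @0x35[24] → 0x5F007  P=1,RW=1,US=1,PS=0
  L1 @0x5F[21] → 0x60007  P=1,RW=1,US=1,PS=0
  L2 @0x60[5] → 0x63007  P=1,RW=1,US=1,PS=0
  L3 @0x63[21] → 0x65003  P=1,RW=1,US=0,PS=0
  ⇒ fault: PROTECTION_VIOLATION  — 4 lookups

Access #0 fault: NONE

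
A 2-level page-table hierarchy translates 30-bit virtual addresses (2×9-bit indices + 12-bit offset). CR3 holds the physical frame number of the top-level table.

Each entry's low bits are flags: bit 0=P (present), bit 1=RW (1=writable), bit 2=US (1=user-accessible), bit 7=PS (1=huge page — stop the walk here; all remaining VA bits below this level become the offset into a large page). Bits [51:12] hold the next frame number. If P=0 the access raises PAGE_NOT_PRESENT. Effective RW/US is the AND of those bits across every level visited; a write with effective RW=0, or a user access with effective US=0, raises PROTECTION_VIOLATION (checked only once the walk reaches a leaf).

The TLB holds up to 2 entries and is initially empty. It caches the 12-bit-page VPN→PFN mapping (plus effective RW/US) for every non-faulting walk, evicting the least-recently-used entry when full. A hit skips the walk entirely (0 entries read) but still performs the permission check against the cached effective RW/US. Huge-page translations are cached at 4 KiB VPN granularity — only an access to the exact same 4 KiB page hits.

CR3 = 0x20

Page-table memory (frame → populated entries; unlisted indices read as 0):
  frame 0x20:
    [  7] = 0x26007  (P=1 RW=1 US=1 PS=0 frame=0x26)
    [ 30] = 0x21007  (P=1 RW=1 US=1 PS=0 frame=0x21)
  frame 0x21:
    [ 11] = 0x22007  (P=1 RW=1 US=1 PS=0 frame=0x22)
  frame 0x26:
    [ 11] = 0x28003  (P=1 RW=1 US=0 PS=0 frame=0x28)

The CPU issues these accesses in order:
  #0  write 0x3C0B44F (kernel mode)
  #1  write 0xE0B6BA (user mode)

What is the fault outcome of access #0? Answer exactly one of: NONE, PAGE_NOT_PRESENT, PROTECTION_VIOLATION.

Walk each access:
#0 VA=0x3C0B44F (w,kernel):
  [0] read 0x20 idx=30: raw=0x21007 flags P=1 W=1 U=1 S=0
  [1] read 0x21 idx=11: raw=0x22007 flags P=1 W=1 U=1 S=0
  ⇒ phys 0x2244F  [2 reads]
#1 VA=0xE0B6BA (w,user):
  [0] read 0x20 idx=7: raw=0x26007 flags P=1 W=1 U=1 S=0
  [1] read 0x26 idx=11: raw=0x28003 flags P=1 W=1 U=0 S=0
  ✗ PROTECTION_VIOLATION  [2 reads]

Access #0 fault: NONE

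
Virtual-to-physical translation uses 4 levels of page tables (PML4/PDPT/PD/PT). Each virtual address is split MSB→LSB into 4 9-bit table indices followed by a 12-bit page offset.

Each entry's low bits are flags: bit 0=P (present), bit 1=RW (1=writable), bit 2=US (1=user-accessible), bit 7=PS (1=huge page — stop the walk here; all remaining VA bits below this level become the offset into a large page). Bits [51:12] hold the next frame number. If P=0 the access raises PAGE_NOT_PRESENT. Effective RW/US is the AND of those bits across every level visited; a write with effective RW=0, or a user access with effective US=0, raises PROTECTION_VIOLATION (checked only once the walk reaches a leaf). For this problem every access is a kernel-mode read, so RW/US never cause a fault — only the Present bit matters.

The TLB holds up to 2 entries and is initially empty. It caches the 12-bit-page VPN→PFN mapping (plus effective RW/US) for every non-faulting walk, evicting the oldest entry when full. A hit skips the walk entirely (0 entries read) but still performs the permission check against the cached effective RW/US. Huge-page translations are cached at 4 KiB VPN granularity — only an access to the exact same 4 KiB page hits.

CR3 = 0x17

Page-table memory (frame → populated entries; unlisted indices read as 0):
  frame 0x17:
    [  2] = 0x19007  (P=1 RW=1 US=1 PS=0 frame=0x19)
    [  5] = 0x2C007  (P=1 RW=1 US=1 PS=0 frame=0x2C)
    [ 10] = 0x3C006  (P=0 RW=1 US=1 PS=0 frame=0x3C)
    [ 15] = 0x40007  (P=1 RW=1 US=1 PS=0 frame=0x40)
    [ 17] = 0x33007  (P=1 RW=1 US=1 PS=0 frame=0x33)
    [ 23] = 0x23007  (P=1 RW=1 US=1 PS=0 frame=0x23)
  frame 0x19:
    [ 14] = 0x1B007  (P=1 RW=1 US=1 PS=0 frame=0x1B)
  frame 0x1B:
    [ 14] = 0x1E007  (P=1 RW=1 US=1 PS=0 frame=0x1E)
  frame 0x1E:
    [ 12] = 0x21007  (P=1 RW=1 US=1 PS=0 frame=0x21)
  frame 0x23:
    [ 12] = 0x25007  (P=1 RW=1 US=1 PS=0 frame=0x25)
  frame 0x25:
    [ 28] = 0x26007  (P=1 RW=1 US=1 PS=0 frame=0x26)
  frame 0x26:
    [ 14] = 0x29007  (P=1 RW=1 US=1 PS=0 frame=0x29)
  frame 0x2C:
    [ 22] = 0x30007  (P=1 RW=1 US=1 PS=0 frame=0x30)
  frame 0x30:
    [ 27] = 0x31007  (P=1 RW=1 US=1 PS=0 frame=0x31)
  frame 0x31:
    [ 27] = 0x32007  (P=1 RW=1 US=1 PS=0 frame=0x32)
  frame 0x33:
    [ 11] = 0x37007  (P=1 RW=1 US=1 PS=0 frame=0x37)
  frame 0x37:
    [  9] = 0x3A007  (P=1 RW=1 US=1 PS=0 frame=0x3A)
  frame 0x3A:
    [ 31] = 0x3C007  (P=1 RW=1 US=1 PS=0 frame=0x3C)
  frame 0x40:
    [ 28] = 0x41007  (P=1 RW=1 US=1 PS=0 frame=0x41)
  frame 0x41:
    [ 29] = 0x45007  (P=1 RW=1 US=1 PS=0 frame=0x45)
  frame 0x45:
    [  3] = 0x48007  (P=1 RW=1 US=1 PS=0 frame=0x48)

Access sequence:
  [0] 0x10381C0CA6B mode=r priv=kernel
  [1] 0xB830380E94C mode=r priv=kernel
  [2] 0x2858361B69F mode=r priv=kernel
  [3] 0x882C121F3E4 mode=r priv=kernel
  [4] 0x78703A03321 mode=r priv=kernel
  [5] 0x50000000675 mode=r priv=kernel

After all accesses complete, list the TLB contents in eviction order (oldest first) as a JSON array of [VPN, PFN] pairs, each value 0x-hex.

Walk each access:
#0 VA=0x10381C0CA6B (r,kernel):
  L0: frame=0x17 idx=2 entry=0x19007 [P=1 RW=1 US=1 PS=0]
  L1: frame=0x19 idx=14 entry=0x1B007 [P=1 RW=1 US=1 PS=0]
  L2: frame=0x1B idx=14 entry=0x1E007 [P=1 RW=1 US=1 PS=0]
  L3: frame=0x1E idx=12 entry=0x21007 [P=1 RW=1 US=1 PS=0]
  ✓ 0x21A6B  — 4 lookups
#1 VA=0xB830380E94C (r,kernel):
  L0: frame=0x17 idx=23 entry=0x23007 [P=1 RW=1 US=1 PS=0]
  L1: frame=0x23 idx=12 entry=0x25007 [P=1 RW=1 US=1 PS=0]
  L2: frame=0x25 idx=28 entry=0x26007 [P=1 RW=1 US=1 PS=0]
  L3: frame=0x26 idx=14 entry=0x29007 [P=1 RW=1 US=1 PS=0]
  ✓ 0x2994C  — 4 lookups
#2 VA=0x2858361B69F (r,kernel):
  L0: frame=0x17 idx=5 entry=0x2C007 [P=1 RW=1 US=1 PS=0]
  L1: frame=0x2C idx=22 entry=0x30007 [P=1 RW=1 US=1 PS=0]
  L2: frame=0x30 idx=27 entry=0x31007 [P=1 RW=1 US=1 PS=0]
  L3: frame=0x31 idx=27 entry=0x32007 [P=1 RW=1 US=1 PS=0]
  ✓ 0x3269F  — 4 lookups
#3 VA=0x882C121F3E4 (r,kernel):
  L0: frame=0x17 idx=17 entry=0x33007 [P=1 RW=1 US=1 PS=0]
  L1: frame=0x33 idx=11 entry=0x37007 [P=1 RW=1 US=1 PS=0]
  L2: frame=0x37 idx=9 entry=0x3A007 [P=1 RW=1 US=1 PS=0]
  L3: frame=0x3A idx=31 entry=0x3C007 [P=1 RW=1 US=1 PS=0]
  ✓ 0x3C3E4  — 4 lookups
#4 VA=0x78703A03321 (r,kernel):
  L0: frame=0x17 idx=15 entry=0x40007 [P=1 RW=1 US=1 PS=0]
  L1: frame=0x40 idx=28 entry=0x41007 [P=1 RW=1 US=1 PS=0]
  L2: frame=0x41 idx=29 entry=0x45007 [P=1 RW=1 US=1 PS=0]
  L3: frame=0x45 idx=3 entry=0x48007 [P=1 RW=1 US=1 PS=0]
  ✓ 0x48321  — 4 lookups
#5 VA=0x50000000675 (r,kernel):
  L0: frame=0x17 idx=10 entry=0x3C006 [P=0 RW=1 US=1 PS=0]
  → PAGE_NOT_PRESENT  (1 entries read)

TLB: [["0x882C121F", "0x3C"], ["0x78703A03", "0x48"]]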